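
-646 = -646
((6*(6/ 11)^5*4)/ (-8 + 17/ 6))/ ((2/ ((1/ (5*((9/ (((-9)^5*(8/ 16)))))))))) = 1836660096/ 24962905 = 73.58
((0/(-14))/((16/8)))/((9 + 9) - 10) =0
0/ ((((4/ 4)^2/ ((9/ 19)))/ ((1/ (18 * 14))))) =0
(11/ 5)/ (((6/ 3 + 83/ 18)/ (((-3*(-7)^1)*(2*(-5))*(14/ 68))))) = -4158/ 289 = -14.39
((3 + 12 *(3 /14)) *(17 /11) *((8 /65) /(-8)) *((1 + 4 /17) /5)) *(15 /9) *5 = -0.27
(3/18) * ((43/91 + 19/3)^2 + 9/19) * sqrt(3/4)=6.75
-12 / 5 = -2.40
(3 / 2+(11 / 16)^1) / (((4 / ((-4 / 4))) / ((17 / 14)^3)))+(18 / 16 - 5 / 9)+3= 584867 / 225792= 2.59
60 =60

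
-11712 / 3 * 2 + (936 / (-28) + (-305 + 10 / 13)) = -741255 / 91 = -8145.66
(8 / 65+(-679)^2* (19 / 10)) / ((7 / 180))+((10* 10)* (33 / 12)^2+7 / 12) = 12299144675 / 546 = 22525906.00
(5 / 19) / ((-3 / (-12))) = 20 / 19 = 1.05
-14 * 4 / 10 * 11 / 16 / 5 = -77 / 100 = -0.77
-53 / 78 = -0.68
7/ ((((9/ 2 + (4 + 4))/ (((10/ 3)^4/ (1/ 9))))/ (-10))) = -56000/ 9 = -6222.22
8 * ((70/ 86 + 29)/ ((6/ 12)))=20512/ 43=477.02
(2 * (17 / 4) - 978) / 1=-969.50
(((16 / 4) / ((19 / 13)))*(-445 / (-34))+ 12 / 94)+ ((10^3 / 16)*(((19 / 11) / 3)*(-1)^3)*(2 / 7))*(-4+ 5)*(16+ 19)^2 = -12558.75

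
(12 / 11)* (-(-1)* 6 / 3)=24 / 11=2.18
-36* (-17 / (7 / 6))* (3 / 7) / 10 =5508 / 245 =22.48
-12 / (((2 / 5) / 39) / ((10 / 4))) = -2925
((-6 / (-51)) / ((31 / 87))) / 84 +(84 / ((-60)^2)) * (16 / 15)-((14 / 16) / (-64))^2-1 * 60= -65244671834077 / 1087930368000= -59.97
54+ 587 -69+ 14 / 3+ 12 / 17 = 29446 / 51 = 577.37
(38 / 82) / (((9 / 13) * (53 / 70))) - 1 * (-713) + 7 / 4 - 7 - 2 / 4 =708.13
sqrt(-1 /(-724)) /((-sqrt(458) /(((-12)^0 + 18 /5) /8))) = -23 * sqrt(82898) /6631840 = -0.00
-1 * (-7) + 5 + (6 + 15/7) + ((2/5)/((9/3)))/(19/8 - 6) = 61223/3045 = 20.11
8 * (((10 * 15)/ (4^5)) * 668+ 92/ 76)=240919/ 304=792.50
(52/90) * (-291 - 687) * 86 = -728936/15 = -48595.73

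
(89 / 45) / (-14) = -89 / 630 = -0.14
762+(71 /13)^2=791.83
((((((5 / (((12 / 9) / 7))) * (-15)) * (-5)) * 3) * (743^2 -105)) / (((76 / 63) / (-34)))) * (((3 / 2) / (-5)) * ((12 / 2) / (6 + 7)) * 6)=18853416990450 / 247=76329623443.12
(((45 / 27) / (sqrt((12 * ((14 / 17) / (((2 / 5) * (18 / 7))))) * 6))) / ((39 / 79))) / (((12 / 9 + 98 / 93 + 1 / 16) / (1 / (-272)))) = -2449 * sqrt(85) / 33832890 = -0.00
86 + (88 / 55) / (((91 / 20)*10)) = 39146 / 455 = 86.04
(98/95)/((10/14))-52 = -24014/475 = -50.56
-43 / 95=-0.45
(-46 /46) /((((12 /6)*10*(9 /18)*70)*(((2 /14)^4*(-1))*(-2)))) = -343 /200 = -1.72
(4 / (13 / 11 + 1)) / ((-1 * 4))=-11 / 24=-0.46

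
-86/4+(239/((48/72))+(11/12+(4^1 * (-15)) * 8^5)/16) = -23528245/192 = -122542.94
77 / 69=1.12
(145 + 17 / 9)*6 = 2644 / 3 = 881.33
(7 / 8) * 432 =378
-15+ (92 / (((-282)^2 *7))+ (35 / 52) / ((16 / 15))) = -1663722349 / 115786944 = -14.37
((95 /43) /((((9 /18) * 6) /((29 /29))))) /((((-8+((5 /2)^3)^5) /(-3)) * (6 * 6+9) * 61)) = -622592 /720422278363467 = -0.00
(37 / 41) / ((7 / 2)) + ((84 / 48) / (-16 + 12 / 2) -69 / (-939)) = 561703 / 3593240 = 0.16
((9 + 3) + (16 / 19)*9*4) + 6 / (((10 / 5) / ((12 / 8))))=46.82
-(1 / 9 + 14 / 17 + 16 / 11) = -4021 / 1683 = -2.39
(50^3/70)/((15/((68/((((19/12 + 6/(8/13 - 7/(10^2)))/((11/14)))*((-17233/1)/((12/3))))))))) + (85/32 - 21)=-53411592600309/2893202323424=-18.46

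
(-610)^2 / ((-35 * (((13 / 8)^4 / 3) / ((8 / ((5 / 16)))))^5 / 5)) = -143276684459770713690190441051324416 / 16629343303020699508950875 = -8615895519.68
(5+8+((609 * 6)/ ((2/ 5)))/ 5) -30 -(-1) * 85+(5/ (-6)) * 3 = 3785/ 2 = 1892.50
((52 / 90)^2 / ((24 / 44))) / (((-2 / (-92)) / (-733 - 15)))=-127928944 / 6075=-21058.26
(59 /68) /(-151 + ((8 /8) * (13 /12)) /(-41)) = -7257 /1263185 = -0.01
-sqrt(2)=-1.41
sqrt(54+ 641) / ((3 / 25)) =25*sqrt(695) / 3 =219.69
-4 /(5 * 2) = -2 /5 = -0.40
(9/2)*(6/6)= 9/2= 4.50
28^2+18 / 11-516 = 2966 / 11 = 269.64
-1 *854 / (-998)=427 / 499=0.86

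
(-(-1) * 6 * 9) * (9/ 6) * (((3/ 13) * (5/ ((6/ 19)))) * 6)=1775.77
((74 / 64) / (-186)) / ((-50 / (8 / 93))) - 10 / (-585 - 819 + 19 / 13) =450422621 / 63078886800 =0.01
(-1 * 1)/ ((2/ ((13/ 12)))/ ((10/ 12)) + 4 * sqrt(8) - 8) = -4225 * sqrt(2)/ 49928 - 3055/ 49928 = -0.18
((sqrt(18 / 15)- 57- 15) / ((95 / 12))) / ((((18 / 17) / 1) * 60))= -68 / 475 + 17 * sqrt(30) / 42750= -0.14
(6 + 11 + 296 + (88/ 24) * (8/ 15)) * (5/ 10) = 14173/ 90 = 157.48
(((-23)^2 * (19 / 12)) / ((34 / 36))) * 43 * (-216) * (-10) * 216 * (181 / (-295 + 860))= 10949267358144 / 1921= 5699774783.00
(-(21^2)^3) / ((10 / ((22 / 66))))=-28588707 / 10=-2858870.70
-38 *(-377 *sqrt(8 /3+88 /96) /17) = 1595.22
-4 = -4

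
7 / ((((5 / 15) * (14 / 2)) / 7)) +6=27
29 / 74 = 0.39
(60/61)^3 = 216000/226981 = 0.95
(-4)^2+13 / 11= 189 / 11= 17.18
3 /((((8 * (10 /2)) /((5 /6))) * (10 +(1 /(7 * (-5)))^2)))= 1225 /196016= 0.01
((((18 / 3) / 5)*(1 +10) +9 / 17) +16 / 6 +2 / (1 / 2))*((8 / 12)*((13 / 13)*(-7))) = -72814 / 765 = -95.18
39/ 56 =0.70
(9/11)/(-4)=-9/44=-0.20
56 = 56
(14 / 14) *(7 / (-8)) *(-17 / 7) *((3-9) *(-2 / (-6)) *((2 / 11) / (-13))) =17 / 286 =0.06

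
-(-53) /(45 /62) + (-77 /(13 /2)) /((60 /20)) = 40408 /585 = 69.07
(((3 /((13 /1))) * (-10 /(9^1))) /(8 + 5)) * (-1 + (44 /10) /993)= 0.02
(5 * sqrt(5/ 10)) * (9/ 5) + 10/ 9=10/ 9 + 9 * sqrt(2)/ 2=7.48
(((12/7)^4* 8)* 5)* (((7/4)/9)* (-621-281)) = -20782080/343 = -60589.15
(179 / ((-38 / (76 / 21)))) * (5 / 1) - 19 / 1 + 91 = -278 / 21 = -13.24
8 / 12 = 2 / 3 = 0.67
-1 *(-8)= 8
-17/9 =-1.89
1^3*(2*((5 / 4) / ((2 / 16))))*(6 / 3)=40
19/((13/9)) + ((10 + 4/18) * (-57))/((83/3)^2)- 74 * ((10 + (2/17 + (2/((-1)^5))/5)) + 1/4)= -11041146911/15224690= -725.21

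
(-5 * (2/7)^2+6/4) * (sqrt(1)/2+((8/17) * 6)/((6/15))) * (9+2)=302489/3332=90.78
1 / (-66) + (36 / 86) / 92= -346 / 32637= -0.01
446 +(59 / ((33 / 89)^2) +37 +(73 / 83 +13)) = 83700586 / 90387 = 926.02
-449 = -449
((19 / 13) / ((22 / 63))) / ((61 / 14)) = 8379 / 8723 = 0.96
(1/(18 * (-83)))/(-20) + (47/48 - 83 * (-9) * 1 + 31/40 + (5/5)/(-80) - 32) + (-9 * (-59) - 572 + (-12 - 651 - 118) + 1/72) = -3144703/29880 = -105.24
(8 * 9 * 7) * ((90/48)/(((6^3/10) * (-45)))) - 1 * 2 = -107/36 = -2.97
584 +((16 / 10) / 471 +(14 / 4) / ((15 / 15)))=2767141 / 4710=587.50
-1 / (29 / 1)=-1 / 29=-0.03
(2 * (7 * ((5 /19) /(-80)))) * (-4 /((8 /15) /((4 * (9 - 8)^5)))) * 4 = 105 /19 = 5.53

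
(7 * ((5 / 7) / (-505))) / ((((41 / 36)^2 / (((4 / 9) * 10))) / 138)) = -794880 / 169781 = -4.68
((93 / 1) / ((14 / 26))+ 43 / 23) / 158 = 14054 / 12719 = 1.10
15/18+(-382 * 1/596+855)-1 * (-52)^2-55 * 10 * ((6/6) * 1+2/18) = -3298751/1341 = -2459.92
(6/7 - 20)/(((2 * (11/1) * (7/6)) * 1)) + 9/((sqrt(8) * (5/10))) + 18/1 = 9 * sqrt(2)/2 + 9300/539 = 23.62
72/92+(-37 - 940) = -22453/23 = -976.22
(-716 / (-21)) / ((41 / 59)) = 42244 / 861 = 49.06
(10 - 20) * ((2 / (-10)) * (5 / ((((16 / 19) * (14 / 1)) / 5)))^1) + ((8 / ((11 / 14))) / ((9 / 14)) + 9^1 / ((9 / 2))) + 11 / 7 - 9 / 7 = 247985 / 11088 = 22.37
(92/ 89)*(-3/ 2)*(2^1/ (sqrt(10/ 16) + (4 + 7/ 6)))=-102672/ 167053 + 4968*sqrt(10)/ 167053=-0.52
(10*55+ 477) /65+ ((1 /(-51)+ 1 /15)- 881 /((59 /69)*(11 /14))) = -71464707 /55165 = -1295.47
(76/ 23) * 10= 760/ 23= 33.04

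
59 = 59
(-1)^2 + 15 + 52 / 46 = 394 / 23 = 17.13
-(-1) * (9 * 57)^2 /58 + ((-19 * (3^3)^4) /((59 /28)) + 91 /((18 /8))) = -147442303117 /30798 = -4787398.63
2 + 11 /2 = 15 /2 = 7.50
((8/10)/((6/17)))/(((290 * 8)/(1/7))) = 0.00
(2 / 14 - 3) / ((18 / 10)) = -100 / 63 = -1.59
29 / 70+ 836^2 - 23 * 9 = 48908259 / 70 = 698689.41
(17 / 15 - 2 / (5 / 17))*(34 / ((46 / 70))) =-20230 / 69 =-293.19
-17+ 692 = 675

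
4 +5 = 9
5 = 5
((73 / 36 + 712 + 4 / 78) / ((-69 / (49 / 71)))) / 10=-16375261 / 22927320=-0.71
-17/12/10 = -17/120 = -0.14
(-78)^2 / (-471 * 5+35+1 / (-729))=-4435236 / 1691281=-2.62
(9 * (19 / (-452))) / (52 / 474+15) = -40527 / 1618612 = -0.03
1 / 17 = 0.06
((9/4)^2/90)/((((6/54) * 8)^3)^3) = 3486784401/21474836480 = 0.16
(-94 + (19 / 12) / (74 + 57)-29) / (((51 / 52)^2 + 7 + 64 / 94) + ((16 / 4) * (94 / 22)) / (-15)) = -337848674020 / 20611798201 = -16.39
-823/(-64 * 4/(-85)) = -69955/256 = -273.26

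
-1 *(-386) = 386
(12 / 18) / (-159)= -2 / 477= -0.00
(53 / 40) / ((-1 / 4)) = -53 / 10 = -5.30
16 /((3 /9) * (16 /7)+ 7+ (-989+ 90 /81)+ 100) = -126 /6931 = -0.02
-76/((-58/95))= 3610/29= 124.48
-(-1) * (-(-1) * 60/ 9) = 20/ 3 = 6.67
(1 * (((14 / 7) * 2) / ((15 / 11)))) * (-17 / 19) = -2.62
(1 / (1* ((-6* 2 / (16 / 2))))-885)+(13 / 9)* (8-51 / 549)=-1439882 / 1647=-874.25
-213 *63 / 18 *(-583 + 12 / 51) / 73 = 14771337 / 2482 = 5951.38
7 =7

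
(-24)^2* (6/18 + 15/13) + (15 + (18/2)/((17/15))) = 194382/221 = 879.56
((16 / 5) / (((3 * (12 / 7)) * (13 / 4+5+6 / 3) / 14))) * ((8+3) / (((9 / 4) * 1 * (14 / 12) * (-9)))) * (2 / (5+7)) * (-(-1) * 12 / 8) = -4928 / 49815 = -0.10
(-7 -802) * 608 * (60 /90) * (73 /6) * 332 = -11921009792 /9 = -1324556643.56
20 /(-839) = -20 /839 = -0.02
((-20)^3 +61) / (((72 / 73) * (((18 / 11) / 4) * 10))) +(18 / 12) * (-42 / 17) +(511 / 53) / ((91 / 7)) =-1970.56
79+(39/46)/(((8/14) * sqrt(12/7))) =91 * sqrt(21)/368+79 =80.13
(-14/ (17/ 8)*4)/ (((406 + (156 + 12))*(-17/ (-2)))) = -64/ 11849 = -0.01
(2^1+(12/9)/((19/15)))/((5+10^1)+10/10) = 29/152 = 0.19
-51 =-51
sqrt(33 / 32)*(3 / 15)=0.20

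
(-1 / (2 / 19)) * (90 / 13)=-855 / 13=-65.77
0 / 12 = 0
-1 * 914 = -914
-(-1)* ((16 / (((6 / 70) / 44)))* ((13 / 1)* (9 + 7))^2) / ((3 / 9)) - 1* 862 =1066024098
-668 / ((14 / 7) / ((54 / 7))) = -18036 / 7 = -2576.57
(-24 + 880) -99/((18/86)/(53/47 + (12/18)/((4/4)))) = 1027/141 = 7.28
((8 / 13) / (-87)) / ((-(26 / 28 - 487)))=-112 / 7696455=-0.00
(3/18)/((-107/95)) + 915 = 587335/642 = 914.85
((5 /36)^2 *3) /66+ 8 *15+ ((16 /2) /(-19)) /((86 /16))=2793512137 /23294304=119.92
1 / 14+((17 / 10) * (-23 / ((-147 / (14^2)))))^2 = 8561561 / 3150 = 2717.96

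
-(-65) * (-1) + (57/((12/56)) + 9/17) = 3426/17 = 201.53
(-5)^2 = 25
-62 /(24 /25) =-775 /12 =-64.58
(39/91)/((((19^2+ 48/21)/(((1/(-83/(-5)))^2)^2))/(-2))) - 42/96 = -844805632121/1930984164848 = -0.44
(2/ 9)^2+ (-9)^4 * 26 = 13817470/ 81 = 170586.05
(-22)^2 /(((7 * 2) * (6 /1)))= 121 /21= 5.76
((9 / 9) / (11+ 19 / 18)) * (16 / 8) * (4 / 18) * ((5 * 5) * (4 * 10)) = 8000 / 217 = 36.87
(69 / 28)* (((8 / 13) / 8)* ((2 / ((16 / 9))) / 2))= 621 / 5824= 0.11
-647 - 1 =-648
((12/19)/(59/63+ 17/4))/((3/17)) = 17136/24833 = 0.69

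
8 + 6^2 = 44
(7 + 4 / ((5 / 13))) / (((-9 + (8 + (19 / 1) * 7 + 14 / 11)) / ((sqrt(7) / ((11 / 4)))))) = 174 * sqrt(7) / 3665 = 0.13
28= 28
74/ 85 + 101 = 8659/ 85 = 101.87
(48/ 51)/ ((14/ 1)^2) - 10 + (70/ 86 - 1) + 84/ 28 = -257225/ 35819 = -7.18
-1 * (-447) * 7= 3129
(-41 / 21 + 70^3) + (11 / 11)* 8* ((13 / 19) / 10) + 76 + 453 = 685337552 / 1995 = 343527.59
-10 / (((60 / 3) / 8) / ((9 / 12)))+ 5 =2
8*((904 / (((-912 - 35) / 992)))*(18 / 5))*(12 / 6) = -258269184 / 4735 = -54544.71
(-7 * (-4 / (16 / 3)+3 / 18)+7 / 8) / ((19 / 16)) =238 / 57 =4.18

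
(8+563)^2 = 326041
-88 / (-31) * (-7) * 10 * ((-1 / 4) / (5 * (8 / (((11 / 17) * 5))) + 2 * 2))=847 / 279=3.04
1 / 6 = 0.17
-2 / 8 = -1 / 4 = -0.25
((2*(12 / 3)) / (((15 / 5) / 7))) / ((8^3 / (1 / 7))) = 1 / 192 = 0.01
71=71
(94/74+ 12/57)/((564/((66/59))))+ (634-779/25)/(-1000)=-29236556249/48735475000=-0.60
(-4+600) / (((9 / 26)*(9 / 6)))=30992 / 27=1147.85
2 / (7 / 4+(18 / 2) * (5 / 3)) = 8 / 67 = 0.12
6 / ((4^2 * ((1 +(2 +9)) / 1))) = 1 / 32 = 0.03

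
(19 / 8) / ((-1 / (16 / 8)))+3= -7 / 4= -1.75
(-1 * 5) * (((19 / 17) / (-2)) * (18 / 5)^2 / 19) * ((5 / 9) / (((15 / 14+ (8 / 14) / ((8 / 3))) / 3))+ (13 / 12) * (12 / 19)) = 6096 / 1615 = 3.77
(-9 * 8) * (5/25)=-72/5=-14.40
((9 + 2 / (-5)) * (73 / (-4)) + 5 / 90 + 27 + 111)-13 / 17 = -60157 / 3060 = -19.66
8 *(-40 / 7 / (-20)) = 16 / 7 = 2.29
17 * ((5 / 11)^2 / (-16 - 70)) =-0.04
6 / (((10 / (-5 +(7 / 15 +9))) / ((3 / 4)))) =201 / 100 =2.01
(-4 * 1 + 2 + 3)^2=1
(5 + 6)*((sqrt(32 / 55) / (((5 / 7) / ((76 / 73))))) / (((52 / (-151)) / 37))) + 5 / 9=5 / 9 - 2972284*sqrt(110) / 23725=-1313.40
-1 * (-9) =9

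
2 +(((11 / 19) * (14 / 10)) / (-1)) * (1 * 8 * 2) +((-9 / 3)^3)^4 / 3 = 16827923 / 95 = 177136.03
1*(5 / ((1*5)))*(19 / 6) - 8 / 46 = 413 / 138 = 2.99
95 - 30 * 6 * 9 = -1525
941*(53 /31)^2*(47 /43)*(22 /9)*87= 79261064234 /123969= 639361.97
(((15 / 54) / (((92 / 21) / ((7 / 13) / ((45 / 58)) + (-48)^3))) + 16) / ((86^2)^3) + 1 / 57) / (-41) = -4354757426542391 / 10177078137312123648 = -0.00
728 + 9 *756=7532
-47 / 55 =-0.85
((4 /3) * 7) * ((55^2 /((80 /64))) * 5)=338800 /3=112933.33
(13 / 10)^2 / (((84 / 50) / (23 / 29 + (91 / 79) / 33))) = 1322425 / 1587663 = 0.83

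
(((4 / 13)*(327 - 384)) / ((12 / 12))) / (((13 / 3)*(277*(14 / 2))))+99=32440725 / 327691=99.00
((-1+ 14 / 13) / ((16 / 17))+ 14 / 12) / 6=779 / 3744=0.21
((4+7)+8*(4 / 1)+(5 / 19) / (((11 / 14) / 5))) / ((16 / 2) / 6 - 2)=-67.01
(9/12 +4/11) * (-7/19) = -343/836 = -0.41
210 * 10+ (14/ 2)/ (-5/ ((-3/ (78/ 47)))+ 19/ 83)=2102.34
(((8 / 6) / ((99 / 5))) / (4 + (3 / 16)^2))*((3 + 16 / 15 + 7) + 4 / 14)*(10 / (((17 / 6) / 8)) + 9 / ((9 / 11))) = 814145536 / 109527957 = 7.43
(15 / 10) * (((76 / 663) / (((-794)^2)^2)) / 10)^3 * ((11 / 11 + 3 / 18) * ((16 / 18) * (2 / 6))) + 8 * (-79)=-2439256590903401762090682310055867315506864847987 / 3859583213454749623561206186797258410612128000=-632.00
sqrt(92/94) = sqrt(2162)/47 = 0.99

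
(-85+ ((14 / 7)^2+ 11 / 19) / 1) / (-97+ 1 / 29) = 0.83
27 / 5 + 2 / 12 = 167 / 30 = 5.57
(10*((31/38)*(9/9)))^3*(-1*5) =-18619375/6859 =-2714.59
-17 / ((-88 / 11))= 17 / 8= 2.12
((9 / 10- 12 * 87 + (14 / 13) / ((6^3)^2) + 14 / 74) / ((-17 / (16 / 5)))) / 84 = 58511299969 / 25036338600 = 2.34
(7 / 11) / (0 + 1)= 7 / 11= 0.64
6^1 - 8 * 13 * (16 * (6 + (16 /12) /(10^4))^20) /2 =-15079489716375968022246683168946797834458750327028331862114611128626115395929216102501761700013 /4955018654584364412585273385047912597656250000000000000000000000000000000000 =-3043276073728699586.67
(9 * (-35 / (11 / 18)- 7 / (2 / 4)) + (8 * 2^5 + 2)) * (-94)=396492 / 11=36044.73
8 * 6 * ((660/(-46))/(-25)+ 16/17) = 142176/1955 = 72.72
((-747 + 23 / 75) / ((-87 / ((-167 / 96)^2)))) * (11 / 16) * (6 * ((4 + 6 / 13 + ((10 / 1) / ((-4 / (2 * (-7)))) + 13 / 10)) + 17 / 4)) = 4822.38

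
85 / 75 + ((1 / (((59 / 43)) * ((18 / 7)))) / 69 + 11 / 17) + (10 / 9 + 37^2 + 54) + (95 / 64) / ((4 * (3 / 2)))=568506695431 / 398632320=1426.14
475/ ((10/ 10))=475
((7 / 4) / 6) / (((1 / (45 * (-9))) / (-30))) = 14175 / 4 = 3543.75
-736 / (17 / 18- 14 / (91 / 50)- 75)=172224 / 19129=9.00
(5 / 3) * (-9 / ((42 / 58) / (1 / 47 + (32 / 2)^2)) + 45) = -245730 / 47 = -5228.30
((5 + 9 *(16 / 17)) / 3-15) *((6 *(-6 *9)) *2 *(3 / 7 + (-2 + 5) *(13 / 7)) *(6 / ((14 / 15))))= 31259520 / 119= 262685.04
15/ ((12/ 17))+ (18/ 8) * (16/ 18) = 93/ 4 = 23.25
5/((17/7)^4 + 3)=0.13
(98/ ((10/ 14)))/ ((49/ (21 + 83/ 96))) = 14693/ 240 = 61.22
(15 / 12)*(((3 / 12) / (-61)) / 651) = -5 / 635376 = -0.00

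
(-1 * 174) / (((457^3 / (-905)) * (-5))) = -31494 / 95443993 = -0.00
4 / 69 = 0.06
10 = 10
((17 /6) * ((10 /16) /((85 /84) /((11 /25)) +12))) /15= 1309 /158556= 0.01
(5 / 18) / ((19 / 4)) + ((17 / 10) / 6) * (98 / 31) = 50581 / 53010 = 0.95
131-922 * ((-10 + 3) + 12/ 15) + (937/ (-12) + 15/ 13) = 4500967/ 780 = 5770.47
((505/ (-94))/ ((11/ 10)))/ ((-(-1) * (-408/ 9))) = 7575/ 70312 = 0.11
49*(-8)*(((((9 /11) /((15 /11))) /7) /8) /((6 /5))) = -7 /2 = -3.50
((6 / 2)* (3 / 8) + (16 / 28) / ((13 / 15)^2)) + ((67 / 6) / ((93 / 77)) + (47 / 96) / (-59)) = 6931270543 / 623147616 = 11.12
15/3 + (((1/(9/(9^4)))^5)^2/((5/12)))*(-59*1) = -30012940058853072088120458706283/5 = -6002588011770614417624092000000.00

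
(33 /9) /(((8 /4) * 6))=11 /36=0.31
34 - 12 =22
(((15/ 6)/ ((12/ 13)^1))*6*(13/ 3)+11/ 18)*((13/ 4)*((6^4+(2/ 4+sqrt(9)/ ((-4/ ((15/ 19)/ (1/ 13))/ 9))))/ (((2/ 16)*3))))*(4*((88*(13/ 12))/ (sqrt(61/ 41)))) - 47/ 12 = -47/ 12+7268044927*sqrt(2501)/ 1539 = 236176032.17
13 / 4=3.25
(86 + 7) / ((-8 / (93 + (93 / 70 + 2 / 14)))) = -615009 / 560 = -1098.23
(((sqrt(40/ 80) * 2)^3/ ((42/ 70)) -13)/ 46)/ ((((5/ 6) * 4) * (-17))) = 39/ 7820 -sqrt(2)/ 782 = 0.00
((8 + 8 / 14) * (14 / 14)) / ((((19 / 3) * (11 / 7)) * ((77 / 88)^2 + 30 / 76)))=11520 / 15521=0.74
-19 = -19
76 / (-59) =-76 / 59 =-1.29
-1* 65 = -65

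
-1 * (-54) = 54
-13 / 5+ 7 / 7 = -8 / 5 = -1.60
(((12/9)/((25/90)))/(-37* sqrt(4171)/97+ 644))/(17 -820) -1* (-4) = 215045710756/53761552625 -296* sqrt(4171)/53761552625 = 4.00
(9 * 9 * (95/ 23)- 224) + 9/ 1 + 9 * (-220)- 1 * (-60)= -41410/ 23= -1800.43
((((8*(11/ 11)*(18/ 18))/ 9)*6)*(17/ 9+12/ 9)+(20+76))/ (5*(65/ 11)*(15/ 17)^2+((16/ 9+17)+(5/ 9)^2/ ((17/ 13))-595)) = -14572536/ 71196373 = -0.20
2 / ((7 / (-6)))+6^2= 240 / 7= 34.29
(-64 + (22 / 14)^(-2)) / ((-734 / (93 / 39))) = 238545 / 1154582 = 0.21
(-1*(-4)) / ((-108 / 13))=-13 / 27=-0.48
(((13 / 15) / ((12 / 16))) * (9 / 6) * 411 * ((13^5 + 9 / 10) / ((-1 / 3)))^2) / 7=126271113056028.52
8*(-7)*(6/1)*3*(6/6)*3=-3024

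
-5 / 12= -0.42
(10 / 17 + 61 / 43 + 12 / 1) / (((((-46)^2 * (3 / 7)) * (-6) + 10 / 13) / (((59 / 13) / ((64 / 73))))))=-308695611 / 23161542016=-0.01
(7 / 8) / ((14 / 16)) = 1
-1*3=-3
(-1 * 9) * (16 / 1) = -144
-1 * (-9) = 9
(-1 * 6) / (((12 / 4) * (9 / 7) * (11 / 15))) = -70 / 33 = -2.12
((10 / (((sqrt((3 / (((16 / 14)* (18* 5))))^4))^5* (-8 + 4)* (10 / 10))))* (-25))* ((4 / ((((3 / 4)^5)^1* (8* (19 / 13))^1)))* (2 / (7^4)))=168462526097885.31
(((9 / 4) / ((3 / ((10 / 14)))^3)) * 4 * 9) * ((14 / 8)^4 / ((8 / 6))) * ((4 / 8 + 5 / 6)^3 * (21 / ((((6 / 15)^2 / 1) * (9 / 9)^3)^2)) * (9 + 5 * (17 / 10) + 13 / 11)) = 279360.68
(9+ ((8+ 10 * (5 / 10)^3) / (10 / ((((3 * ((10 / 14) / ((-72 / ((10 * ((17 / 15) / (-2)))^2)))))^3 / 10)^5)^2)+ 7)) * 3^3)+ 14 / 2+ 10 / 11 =371070665242713771976088804625814642350531892963264864846259372070178843090141434003568893384731646513 / 21945039341478876341124500657980399678581095940378272005693694804428216385567424766180526751075621988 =16.91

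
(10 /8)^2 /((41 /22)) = 275 /328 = 0.84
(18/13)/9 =0.15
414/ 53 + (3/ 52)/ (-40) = 860961/ 110240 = 7.81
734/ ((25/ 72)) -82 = 50798/ 25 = 2031.92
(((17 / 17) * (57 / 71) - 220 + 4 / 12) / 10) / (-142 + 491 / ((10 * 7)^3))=1598997400 / 10374273417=0.15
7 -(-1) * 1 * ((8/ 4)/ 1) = 9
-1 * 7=-7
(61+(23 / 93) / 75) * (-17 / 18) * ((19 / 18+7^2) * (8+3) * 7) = -250918085341 / 1129950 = -222061.23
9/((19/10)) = 90/19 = 4.74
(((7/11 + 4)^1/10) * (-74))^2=1177.11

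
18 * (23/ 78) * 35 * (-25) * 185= -11169375/ 13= -859182.69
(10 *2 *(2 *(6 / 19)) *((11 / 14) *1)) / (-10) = -132 / 133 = -0.99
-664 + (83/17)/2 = -661.56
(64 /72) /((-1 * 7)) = -8 /63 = -0.13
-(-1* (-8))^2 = -64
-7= -7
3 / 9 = 1 / 3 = 0.33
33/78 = 11/26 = 0.42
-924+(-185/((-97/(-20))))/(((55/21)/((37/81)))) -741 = -48158645/28809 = -1671.65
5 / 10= 1 / 2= 0.50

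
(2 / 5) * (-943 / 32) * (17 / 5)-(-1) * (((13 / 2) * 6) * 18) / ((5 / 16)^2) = 2859361 / 400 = 7148.40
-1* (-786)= 786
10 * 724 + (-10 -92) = 7138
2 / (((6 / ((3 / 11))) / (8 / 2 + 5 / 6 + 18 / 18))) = 35 / 66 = 0.53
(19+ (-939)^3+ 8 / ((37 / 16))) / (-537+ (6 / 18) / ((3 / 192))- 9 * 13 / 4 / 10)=3676035824640 / 2302547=1596508.49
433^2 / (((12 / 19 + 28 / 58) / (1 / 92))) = 103306439 / 56488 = 1828.82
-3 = -3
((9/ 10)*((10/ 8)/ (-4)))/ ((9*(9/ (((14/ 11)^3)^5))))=-0.13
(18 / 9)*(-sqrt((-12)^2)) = -24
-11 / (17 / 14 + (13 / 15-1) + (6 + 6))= -2310 / 2747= -0.84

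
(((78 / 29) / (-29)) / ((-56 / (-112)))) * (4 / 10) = -312 / 4205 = -0.07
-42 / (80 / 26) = -13.65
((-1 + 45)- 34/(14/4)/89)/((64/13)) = 22217/2492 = 8.92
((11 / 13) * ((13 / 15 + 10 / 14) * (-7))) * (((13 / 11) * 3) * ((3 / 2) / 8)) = -249 / 40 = -6.22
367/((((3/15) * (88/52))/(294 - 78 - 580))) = -4341610/11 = -394691.82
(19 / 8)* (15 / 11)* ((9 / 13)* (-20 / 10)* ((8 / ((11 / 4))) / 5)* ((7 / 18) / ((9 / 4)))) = -2128 / 4719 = -0.45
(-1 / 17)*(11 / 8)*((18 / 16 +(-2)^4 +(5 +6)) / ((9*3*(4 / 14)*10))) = -385 / 13056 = -0.03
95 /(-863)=-95 /863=-0.11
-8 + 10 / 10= -7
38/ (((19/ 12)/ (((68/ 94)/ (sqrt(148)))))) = 408 * sqrt(37)/ 1739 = 1.43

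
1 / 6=0.17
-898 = -898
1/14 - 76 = -1063/14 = -75.93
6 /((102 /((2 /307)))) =2 /5219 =0.00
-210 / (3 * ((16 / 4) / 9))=-157.50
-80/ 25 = -16/ 5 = -3.20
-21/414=-7/138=-0.05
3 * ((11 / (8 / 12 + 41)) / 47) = 0.02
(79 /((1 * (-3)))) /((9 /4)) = -316 /27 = -11.70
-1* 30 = -30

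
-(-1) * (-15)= -15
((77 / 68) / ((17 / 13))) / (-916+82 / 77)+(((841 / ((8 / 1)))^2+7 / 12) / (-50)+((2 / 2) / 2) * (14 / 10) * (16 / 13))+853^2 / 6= 2050499887896419 / 16939561600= 121047.99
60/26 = 30/13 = 2.31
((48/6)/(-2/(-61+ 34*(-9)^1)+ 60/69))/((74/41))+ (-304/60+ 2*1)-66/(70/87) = -25515785/318829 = -80.03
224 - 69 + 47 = 202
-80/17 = -4.71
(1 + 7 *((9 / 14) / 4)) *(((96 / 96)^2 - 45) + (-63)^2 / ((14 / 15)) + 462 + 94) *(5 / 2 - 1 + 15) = 5345769 / 32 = 167055.28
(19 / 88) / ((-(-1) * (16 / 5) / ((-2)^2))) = 95 / 352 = 0.27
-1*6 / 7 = -6 / 7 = -0.86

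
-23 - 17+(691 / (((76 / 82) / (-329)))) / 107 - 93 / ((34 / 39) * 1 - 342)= -63077127737 / 27047032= -2332.13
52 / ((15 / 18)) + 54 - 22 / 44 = 1159 / 10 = 115.90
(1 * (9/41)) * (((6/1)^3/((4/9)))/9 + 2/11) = 5364/451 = 11.89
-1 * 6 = -6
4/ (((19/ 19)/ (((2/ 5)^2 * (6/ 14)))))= 48/ 175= 0.27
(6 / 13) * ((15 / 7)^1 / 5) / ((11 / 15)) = 270 / 1001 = 0.27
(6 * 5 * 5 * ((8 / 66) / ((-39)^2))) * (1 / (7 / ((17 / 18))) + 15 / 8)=0.02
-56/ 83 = -0.67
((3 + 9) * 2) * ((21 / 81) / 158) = 28 / 711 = 0.04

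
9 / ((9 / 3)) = 3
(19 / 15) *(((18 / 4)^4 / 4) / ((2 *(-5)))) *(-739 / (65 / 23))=706276341 / 208000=3395.56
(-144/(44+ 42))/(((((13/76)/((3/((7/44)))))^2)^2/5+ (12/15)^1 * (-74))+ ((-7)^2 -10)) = 0.08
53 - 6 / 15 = 263 / 5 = 52.60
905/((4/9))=8145/4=2036.25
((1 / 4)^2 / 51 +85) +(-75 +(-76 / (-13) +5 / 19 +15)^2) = 22681503985 / 49783344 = 455.60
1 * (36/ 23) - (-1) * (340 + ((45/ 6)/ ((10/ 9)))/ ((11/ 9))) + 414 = 770221/ 1012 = 761.09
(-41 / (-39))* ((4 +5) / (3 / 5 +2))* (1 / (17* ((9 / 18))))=1230 / 2873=0.43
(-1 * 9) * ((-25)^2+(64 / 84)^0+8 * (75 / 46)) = -5751.39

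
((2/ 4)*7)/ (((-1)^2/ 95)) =665/ 2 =332.50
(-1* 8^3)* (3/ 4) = -384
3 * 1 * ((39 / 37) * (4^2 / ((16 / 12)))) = 1404 / 37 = 37.95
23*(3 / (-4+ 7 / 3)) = -207 / 5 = -41.40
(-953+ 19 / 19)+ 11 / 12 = -11413 / 12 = -951.08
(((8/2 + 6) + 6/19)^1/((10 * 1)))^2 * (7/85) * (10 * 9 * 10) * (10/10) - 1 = 2389523/30685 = 77.87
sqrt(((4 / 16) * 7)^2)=7 / 4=1.75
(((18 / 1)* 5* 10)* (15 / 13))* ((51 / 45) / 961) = 15300 / 12493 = 1.22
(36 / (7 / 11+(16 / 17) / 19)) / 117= 14212 / 31681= 0.45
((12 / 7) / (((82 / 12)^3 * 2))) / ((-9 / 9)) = -1296 / 482447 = -0.00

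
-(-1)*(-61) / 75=-61 / 75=-0.81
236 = 236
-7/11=-0.64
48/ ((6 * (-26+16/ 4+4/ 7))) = -28/ 75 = -0.37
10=10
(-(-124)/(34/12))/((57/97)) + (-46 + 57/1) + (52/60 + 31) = 568529/4845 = 117.34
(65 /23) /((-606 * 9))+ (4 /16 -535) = -134160349 /250884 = -534.75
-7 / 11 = -0.64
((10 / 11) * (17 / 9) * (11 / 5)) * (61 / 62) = 1037 / 279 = 3.72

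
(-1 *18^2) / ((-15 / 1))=108 / 5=21.60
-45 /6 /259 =-15 /518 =-0.03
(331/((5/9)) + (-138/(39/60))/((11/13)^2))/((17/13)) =2353767/10285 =228.85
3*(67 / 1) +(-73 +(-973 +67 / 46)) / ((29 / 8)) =-58129 / 667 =-87.15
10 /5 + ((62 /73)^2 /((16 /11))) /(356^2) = 5403019723 /2701504576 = 2.00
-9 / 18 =-0.50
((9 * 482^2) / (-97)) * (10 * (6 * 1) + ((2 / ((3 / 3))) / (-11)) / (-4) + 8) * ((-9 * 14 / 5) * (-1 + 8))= 1380374652132 / 5335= 258739391.21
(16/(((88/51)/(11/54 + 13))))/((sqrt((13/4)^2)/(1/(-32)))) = -12121/10296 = -1.18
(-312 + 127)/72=-185/72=-2.57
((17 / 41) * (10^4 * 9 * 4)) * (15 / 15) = 6120000 / 41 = 149268.29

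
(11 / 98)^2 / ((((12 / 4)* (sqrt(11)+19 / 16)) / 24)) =-73568 / 5894455+61952* sqrt(11) / 5894455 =0.02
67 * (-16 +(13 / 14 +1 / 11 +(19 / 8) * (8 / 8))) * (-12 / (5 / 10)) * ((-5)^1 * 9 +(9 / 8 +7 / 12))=-540544945 / 616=-877508.03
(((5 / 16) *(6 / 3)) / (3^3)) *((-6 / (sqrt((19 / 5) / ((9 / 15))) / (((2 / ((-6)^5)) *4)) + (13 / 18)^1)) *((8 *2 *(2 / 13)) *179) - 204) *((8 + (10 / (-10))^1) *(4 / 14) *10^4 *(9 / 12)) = -411972382887500 / 5816089797 + 1252713600000 *sqrt(57) / 25203055787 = -70457.96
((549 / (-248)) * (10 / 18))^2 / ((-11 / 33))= -4.54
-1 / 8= -0.12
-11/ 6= -1.83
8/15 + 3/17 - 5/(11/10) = -10759/2805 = -3.84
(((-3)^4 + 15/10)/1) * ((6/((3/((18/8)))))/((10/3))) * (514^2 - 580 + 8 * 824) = 30094416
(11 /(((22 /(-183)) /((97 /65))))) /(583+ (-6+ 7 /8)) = -23668 /100165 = -0.24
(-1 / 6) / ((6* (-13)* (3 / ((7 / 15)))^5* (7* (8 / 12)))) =0.00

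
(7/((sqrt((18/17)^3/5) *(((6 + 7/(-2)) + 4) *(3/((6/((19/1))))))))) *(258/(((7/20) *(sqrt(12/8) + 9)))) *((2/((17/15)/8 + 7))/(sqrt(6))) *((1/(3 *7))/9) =-2339200 *sqrt(170)/19083496887 + 4678400 *sqrt(255)/6361165629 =0.01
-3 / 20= -0.15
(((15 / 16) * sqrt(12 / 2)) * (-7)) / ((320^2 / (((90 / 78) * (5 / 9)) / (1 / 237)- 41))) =-15141 * sqrt(6) / 2129920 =-0.02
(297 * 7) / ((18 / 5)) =1155 / 2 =577.50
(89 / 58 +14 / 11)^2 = 3207681 / 407044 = 7.88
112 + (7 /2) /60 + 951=127567 /120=1063.06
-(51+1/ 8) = -409/ 8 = -51.12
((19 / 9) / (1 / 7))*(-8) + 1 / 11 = -11695 / 99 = -118.13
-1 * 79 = -79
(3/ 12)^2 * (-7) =-7/ 16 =-0.44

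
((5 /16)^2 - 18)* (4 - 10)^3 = 123741 /32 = 3866.91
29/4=7.25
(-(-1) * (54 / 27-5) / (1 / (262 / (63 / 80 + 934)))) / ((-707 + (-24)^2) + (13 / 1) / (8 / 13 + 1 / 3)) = 116328 / 16227911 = 0.01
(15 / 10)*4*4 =24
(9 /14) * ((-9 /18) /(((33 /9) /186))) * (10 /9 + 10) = -13950 /77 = -181.17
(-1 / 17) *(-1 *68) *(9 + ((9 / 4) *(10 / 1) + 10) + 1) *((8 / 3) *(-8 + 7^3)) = 455600 / 3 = 151866.67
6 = 6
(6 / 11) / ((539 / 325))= 1950 / 5929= 0.33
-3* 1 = -3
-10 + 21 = 11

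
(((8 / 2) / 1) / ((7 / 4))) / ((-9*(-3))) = 16 / 189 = 0.08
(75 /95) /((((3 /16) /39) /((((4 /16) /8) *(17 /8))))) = 3315 /304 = 10.90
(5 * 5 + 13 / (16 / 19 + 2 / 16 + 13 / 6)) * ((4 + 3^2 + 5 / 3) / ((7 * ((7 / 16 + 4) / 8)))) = 110.10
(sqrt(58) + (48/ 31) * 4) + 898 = sqrt(58) + 28030/ 31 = 911.81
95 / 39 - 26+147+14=137.44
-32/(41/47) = -1504/41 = -36.68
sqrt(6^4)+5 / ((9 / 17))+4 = 445 / 9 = 49.44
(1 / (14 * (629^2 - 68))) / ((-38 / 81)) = -81 / 210444836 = -0.00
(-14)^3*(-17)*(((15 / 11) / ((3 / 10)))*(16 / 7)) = 5331200 / 11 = 484654.55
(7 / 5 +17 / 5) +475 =2399 / 5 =479.80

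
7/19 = 0.37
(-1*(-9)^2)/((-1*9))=9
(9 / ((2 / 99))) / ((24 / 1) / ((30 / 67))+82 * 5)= 4455 / 4636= 0.96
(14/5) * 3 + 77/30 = 329/30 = 10.97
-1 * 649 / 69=-649 / 69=-9.41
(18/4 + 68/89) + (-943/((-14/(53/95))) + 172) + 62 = 16384908/59185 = 276.84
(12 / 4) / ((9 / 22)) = 22 / 3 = 7.33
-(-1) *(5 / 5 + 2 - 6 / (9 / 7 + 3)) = 8 / 5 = 1.60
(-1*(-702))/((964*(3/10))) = 585/241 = 2.43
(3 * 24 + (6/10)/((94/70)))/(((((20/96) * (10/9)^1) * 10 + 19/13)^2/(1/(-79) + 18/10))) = 236933263944/26094225113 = 9.08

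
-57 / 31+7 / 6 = -125 / 186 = -0.67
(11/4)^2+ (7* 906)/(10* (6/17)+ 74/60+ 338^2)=7102041869/932269904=7.62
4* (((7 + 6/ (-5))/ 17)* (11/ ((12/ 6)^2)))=319/ 85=3.75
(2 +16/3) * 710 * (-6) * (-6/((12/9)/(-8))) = -1124640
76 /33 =2.30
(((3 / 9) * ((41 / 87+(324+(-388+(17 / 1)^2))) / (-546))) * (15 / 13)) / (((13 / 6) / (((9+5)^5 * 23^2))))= -3986376074240 / 191139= -20855901.07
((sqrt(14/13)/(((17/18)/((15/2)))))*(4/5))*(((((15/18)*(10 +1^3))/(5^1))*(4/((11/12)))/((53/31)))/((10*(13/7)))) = 93744*sqrt(182)/761345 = 1.66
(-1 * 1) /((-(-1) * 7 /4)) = -4 /7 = -0.57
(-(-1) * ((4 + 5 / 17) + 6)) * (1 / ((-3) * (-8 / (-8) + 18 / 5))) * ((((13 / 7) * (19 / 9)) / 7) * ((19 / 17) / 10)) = -0.05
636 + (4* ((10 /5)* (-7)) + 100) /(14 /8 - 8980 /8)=2851012 /4483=635.96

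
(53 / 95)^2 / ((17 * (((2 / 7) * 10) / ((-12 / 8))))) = -58989 / 6137000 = -0.01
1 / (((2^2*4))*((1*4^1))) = 1 / 64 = 0.02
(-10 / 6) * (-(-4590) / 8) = -3825 / 4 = -956.25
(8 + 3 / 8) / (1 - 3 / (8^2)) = 536 / 61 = 8.79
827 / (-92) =-827 / 92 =-8.99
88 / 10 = 44 / 5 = 8.80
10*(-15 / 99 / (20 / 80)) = -6.06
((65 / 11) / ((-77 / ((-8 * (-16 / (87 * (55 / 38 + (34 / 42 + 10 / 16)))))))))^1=-0.04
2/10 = 1/5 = 0.20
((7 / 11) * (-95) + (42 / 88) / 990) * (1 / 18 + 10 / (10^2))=-6144551 / 653400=-9.40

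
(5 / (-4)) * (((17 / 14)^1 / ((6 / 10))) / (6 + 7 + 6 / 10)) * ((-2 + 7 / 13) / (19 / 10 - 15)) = -11875 / 572208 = -0.02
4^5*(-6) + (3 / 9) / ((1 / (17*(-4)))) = -18500 / 3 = -6166.67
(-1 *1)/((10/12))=-1.20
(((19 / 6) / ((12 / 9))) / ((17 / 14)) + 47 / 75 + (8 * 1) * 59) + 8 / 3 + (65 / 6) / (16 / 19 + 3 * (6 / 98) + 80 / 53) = 20480253533 / 42532300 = 481.52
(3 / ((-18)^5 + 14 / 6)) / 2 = -9 / 11337394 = -0.00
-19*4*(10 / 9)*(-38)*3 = 28880 / 3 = 9626.67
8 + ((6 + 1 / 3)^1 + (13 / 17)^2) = 12934 / 867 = 14.92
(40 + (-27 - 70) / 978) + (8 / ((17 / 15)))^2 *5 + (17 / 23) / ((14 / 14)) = 1883758795 / 6500766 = 289.77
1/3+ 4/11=23/33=0.70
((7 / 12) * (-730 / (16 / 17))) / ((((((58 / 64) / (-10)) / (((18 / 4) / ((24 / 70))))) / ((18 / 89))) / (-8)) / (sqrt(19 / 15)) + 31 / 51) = -36825093668160000 / 49470908344871 + 13607394114300 * sqrt(285) / 49470908344871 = -739.74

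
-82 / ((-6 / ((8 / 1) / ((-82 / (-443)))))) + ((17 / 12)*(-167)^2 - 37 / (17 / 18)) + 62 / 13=106254173 / 2652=40065.68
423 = 423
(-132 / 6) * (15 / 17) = -330 / 17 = -19.41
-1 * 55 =-55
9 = 9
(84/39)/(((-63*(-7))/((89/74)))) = 178/30303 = 0.01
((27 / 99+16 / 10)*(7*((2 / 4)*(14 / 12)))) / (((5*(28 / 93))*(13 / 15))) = 67053 / 11440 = 5.86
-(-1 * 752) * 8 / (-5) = -6016 / 5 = -1203.20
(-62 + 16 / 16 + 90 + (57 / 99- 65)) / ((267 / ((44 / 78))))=-2338 / 31239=-0.07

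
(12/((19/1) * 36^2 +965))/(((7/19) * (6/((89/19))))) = 178/179123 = 0.00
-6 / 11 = -0.55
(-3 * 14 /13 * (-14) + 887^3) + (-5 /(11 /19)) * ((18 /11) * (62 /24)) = 2195480495479 /3146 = 697864111.72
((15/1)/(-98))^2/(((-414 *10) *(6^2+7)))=-5/37993424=-0.00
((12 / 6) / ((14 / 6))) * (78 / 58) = 234 / 203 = 1.15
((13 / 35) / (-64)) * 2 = -13 / 1120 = -0.01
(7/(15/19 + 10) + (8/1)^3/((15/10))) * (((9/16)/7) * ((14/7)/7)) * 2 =630957/40180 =15.70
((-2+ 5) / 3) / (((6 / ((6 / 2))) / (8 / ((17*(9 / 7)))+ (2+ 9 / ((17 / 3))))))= 605 / 306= 1.98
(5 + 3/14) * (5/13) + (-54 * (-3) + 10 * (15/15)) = 174.01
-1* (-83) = 83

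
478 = 478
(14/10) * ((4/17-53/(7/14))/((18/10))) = -12586/153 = -82.26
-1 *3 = -3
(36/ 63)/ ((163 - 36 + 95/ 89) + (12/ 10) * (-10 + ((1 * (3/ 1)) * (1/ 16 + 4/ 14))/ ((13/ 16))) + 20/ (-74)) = 32930/ 6762011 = 0.00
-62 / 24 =-31 / 12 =-2.58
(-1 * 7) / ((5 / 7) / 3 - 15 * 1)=147 / 310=0.47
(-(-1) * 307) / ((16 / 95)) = 29165 / 16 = 1822.81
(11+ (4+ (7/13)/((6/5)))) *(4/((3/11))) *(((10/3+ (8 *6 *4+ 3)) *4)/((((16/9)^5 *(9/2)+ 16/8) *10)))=153317934/698633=219.45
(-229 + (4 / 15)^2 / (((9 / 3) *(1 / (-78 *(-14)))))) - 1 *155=-80576 / 225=-358.12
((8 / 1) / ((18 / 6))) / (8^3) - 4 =-767 / 192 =-3.99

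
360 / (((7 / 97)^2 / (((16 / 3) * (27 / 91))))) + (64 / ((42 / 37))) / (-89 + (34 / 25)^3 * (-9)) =2552490176272480 / 23334317097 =109387.82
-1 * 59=-59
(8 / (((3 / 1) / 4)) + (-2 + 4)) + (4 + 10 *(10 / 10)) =80 / 3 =26.67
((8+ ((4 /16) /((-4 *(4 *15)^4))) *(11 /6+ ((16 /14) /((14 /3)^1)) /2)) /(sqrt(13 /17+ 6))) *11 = 214592716547 *sqrt(1955) /280433664000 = 33.83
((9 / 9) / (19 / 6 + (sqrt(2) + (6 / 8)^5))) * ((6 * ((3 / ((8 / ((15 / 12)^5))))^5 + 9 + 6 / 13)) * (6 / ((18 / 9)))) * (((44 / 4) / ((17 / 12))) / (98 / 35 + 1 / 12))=765782544649929924149941752855 / 3894612563589302290902679552 - 219694714922997970015284045 * sqrt(2) / 3803332581630178018459648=114.94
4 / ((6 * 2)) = 1 / 3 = 0.33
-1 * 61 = -61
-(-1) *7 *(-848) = -5936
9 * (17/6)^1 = 51/2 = 25.50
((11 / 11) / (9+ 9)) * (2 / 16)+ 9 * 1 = 1297 / 144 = 9.01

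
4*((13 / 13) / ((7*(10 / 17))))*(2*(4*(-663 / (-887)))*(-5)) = -180336 / 6209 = -29.04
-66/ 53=-1.25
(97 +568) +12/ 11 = 7327/ 11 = 666.09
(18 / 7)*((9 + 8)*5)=1530 / 7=218.57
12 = 12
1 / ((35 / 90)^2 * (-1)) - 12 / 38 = -6.93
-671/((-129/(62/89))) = 41602/11481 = 3.62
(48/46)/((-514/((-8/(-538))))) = -48/1590059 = -0.00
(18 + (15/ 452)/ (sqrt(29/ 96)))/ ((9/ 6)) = 10*sqrt(174)/ 3277 + 12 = 12.04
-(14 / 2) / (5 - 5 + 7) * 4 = -4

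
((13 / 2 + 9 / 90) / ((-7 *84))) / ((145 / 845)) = -1859 / 28420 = -0.07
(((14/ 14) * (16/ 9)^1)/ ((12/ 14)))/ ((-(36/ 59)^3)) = -1437653/ 157464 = -9.13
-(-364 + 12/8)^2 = -525625/4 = -131406.25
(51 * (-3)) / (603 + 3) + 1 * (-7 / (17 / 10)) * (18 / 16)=-33549 / 6868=-4.88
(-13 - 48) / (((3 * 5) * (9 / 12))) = -5.42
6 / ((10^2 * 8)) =0.01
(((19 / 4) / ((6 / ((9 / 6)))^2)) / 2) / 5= 19 / 640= 0.03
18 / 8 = 9 / 4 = 2.25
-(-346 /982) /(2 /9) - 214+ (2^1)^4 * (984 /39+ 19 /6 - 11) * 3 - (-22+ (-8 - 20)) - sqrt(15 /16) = 8587209 /12766 - sqrt(15) /4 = 671.69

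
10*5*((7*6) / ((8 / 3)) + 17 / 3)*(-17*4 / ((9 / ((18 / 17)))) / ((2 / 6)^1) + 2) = -70675 / 3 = -23558.33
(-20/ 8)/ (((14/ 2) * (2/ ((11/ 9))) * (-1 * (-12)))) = -55/ 3024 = -0.02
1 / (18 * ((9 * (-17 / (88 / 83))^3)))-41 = -9329318773187 / 227544352011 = -41.00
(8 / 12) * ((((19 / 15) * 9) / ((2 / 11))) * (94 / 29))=19646 / 145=135.49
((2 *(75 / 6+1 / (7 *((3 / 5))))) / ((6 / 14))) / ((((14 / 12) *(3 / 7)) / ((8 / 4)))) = 2140 / 9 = 237.78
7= 7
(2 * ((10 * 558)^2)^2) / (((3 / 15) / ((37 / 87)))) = 119568633278400000 / 29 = 4123056319944827.59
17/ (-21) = -17/ 21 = -0.81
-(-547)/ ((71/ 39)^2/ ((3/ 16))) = 2495961/ 80656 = 30.95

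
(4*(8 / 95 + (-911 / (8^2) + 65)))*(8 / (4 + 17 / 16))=2473336 / 7695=321.42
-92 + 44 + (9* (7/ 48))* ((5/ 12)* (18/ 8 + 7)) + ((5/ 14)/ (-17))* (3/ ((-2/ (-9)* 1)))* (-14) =-169601/ 4352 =-38.97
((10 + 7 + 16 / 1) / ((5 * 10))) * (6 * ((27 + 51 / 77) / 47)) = 3834 / 1645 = 2.33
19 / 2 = 9.50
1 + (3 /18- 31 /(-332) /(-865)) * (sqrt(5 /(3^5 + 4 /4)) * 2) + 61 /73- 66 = -4684 /73 + 143497 * sqrt(305) /52553940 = -64.12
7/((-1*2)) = -7/2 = -3.50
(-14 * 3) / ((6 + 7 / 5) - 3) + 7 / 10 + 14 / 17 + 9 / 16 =-111593 / 14960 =-7.46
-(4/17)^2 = -16/289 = -0.06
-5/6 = -0.83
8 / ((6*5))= 4 / 15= 0.27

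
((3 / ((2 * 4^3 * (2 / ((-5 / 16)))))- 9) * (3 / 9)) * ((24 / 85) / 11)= -36879 / 478720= -0.08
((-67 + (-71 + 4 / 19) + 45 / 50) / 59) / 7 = -0.33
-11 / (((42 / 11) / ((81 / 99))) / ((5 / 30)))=-11 / 28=-0.39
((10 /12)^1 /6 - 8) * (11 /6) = -3113 /216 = -14.41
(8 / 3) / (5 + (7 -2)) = 4 / 15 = 0.27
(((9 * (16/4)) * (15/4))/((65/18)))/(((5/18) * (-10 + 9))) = -8748/65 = -134.58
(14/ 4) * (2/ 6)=7/ 6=1.17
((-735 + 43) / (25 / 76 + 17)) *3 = -119.80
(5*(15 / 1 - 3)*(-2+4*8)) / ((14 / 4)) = 3600 / 7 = 514.29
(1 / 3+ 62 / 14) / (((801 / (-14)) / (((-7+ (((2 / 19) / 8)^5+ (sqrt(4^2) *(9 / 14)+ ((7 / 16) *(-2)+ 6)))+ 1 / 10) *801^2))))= -94354822804485 / 2218584704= -42529.29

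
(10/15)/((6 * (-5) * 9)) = -0.00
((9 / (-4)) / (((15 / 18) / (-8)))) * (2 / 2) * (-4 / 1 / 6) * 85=-1224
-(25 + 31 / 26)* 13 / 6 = -227 / 4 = -56.75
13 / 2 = 6.50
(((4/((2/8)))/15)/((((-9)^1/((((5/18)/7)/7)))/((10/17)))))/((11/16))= -1280/2226609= -0.00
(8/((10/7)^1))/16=7/20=0.35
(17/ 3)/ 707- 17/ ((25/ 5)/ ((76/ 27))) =-912679/ 95445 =-9.56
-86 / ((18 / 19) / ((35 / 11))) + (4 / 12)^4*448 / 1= -252427 / 891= -283.31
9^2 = 81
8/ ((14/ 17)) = 9.71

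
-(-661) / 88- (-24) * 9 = 223.51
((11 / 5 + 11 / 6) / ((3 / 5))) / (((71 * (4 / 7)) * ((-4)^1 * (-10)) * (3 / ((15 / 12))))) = 847 / 490752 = 0.00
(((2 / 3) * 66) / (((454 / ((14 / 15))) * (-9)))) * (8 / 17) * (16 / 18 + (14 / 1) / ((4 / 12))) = -951104 / 4688685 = -0.20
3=3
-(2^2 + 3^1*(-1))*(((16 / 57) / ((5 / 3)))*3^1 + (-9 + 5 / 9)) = 6788 / 855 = 7.94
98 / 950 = 49 / 475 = 0.10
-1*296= -296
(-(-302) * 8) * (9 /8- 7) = -14194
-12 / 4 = -3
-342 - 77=-419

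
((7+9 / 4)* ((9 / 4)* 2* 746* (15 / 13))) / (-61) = -1863135 / 3172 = -587.37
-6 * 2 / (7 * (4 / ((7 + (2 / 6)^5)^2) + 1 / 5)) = -21726030 / 3568061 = -6.09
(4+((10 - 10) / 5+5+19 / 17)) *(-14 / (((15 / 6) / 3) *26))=-6.54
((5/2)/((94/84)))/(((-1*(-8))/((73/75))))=0.27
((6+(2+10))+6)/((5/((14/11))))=336/55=6.11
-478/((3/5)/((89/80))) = -21271/24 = -886.29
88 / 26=44 / 13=3.38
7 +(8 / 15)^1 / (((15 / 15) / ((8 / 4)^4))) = 233 / 15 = 15.53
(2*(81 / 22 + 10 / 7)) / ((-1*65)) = -787 / 5005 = -0.16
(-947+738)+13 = -196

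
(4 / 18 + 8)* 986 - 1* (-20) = 73144 / 9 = 8127.11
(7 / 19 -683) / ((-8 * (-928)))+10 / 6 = 333185 / 211584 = 1.57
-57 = -57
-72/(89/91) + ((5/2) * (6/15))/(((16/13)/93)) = 2769/1424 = 1.94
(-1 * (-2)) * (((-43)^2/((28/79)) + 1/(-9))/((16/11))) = 14460721/2016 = 7172.98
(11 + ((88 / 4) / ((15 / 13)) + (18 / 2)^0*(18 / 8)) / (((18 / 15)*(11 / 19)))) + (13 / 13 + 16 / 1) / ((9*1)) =11503 / 264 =43.57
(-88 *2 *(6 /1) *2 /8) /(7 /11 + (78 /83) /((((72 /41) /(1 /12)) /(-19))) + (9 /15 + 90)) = -2.92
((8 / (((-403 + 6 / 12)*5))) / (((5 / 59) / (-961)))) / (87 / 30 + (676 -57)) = 1814368 / 25031475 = 0.07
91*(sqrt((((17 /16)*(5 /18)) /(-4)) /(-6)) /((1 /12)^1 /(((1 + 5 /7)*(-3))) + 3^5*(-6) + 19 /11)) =-3003*sqrt(255) /6920285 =-0.01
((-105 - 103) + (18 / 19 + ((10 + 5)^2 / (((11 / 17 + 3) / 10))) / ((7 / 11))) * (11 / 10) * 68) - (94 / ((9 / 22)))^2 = 32697307834 / 1669815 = 19581.40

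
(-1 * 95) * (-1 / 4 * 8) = 190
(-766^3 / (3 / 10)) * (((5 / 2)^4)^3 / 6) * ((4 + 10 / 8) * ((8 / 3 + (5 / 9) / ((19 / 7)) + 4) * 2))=-564082056365966796875 / 525312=-1073803865828244.54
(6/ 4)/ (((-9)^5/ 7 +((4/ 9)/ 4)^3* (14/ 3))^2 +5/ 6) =703096443/ 33354313167017585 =0.00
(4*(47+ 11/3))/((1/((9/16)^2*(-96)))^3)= -90876411/16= -5679775.69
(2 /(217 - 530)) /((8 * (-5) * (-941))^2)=-1 /221724442400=-0.00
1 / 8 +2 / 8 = 3 / 8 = 0.38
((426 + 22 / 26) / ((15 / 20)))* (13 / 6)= 11098 / 9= 1233.11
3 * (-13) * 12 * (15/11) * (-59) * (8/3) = 1104480/11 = 100407.27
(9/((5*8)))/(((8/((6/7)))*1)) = 27/1120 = 0.02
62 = 62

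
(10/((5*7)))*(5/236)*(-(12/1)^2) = -360/413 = -0.87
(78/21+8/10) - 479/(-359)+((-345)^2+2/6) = 4486880401/37695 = 119031.18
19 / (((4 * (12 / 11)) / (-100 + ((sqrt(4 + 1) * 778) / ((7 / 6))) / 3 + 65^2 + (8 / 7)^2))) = 20130.85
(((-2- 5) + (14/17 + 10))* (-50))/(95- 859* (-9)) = -125/5117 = -0.02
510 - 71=439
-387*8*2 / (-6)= 1032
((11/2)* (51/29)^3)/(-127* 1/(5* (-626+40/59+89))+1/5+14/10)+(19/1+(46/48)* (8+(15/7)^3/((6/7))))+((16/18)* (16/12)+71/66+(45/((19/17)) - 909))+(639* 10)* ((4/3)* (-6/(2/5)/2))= -606611550700232906519/9374215218640272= -64710.65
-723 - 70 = -793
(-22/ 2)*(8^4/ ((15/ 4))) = -180224/ 15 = -12014.93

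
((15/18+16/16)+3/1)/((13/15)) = 145/26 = 5.58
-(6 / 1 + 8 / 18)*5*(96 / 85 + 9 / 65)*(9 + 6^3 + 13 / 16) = -48930859 / 5304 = -9225.28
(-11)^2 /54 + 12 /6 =229 /54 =4.24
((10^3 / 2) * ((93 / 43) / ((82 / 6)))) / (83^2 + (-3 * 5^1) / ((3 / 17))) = 3875 / 333207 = 0.01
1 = 1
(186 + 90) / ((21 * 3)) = 92 / 21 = 4.38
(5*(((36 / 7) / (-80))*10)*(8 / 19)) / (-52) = 45 / 1729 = 0.03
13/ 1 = 13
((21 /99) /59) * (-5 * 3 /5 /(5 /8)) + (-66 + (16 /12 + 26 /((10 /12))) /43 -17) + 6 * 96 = 206681753 /418605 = 493.74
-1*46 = -46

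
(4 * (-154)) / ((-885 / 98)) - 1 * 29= 34703 / 885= 39.21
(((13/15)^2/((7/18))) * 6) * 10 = 4056/35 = 115.89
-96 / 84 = -8 / 7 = -1.14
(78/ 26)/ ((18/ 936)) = 156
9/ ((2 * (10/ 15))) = 27/ 4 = 6.75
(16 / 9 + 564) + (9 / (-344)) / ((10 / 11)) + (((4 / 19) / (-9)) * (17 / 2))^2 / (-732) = 10414190210803 / 18407794320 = 565.75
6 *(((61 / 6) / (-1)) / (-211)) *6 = 366 / 211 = 1.73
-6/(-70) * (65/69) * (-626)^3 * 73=-1445983495.80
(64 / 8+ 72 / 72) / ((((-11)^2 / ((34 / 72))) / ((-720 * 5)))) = -15300 / 121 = -126.45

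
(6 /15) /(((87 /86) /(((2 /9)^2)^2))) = 2752 /2854035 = 0.00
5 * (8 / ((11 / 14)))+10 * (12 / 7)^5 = 36783440 / 184877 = 198.96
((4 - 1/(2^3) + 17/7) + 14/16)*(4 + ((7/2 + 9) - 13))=25.12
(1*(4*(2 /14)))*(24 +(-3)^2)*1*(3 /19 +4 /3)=3740 /133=28.12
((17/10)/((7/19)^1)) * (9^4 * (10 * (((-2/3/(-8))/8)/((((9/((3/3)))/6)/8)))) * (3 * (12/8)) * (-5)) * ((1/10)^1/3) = -706401/56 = -12614.30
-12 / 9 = -4 / 3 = -1.33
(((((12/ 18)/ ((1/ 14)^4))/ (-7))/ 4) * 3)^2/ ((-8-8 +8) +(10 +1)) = 7529536/ 3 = 2509845.33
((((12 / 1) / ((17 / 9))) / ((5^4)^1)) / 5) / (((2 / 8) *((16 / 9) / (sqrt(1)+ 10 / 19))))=7047 / 1009375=0.01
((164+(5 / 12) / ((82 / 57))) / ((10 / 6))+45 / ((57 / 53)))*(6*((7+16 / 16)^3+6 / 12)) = 65630385 / 152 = 431778.85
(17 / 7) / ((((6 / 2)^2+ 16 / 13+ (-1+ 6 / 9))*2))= 663 / 5404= 0.12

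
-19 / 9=-2.11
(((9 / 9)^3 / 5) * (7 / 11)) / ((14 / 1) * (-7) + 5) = -7 / 5115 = -0.00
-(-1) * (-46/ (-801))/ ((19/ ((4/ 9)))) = 184/ 136971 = 0.00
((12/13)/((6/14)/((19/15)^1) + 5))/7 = 114/4615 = 0.02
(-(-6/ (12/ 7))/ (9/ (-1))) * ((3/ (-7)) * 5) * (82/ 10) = 41/ 6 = 6.83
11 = 11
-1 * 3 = -3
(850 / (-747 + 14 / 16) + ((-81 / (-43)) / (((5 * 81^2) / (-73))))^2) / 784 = -42087496351 / 28964665616400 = -0.00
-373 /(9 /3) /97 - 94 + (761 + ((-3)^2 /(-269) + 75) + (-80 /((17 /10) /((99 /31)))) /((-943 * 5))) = 28815069530942 /38901610119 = 740.72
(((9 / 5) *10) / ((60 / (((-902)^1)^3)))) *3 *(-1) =3302418636 / 5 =660483727.20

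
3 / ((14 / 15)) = 45 / 14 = 3.21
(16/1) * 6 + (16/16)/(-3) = 287/3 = 95.67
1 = 1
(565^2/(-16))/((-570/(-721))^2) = -31922.56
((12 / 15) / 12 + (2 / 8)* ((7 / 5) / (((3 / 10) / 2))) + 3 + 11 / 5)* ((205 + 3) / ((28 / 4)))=7904 / 35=225.83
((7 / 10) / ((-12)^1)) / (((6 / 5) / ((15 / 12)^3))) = -0.09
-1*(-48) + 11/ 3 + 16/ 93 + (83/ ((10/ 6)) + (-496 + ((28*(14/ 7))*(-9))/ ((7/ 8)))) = -150406/ 155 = -970.36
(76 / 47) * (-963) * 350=-25615800 / 47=-545017.02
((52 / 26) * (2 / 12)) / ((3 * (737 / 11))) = 1 / 603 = 0.00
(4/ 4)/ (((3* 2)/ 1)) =0.17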